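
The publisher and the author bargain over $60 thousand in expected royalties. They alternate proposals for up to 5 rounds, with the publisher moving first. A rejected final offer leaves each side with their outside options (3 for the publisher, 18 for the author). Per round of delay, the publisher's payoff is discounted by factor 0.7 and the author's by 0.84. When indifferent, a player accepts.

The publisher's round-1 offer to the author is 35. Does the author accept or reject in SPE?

Accept

Work out the author's continuation value if the offer is rejected.
Round 5 (the publisher proposes): the author gets 18 if talks fail, so the publisher offers 18 and keeps 42.
Round 4 (the author proposes): the publisher can get 42 next round, worth 0.7 × 42 = 29.4 now. The author offers 29.4 and keeps 60 − 29.4 = 30.6.
Round 3 (the publisher proposes): the author can get 30.6 next round, worth 0.84 × 30.6 = 25.704 now; the publisher offers that and keeps 34.296.
Round 2 (the author proposes): the publisher can get 34.296 next round, worth 0.7 × 34.296 = 24.0072 now; the author offers that and keeps 35.9928.
So by rejecting in round 1, the author gets 35.9928 next round, worth 0.84 × 35.9928 = 30.233952 now.
Offer 35 ≥ 30.233952, so the author accepts.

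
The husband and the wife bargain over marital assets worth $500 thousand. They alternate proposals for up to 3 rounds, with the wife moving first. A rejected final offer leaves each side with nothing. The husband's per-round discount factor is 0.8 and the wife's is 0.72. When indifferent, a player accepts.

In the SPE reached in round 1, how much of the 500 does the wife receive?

388

Round 3 (the wife proposes): rejection yields 0 for the husband; the wife offers 0 and keeps 500.
Round 2 (the husband proposes): the wife can get 500 next round, worth 0.72 × 500 = 360 now, so the husband offers 360, keeping 140.
Round 1 (the wife proposes): the husband can get 140 next round, worth 0.8 × 140 = 112 now. The wife offers 112 and keeps 500 − 112 = 388.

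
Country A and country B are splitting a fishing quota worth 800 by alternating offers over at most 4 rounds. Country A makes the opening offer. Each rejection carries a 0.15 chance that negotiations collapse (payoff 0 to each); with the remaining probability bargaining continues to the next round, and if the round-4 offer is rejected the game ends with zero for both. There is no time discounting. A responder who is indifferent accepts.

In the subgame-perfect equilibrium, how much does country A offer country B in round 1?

Round 4 (country B proposes): country A will accept anything ≥ 0, so country B offers 0 and keeps 800.
Round 3 (country A proposes): rejecting gives country B an expected 0.85 × 800 = 680, so country A offers 680, keeping 120.
Round 2 (country B proposes): rejecting gives country A an expected 0.85 × 120 = 102, so country B offers 102, keeping 698.
Round 1 (country A proposes): rejecting gives country B an expected 0.85 × 698 = 593.3; country A offers that and keeps 206.7.

593.3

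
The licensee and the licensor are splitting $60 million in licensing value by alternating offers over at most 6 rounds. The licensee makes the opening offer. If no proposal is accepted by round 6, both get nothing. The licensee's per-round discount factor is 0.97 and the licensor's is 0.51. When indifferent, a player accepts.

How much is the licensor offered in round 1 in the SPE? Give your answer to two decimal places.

8.86

Round 6 (the licensor proposes): the licensee will accept anything ≥ 0, so the licensor offers 0 and keeps 60.
Round 5 (the licensee proposes): the licensor can get 60 next round, worth 0.51 × 60 = 30.6 now; the licensee offers that and keeps 29.4.
Round 4 (the licensor proposes): the licensee can get 29.4 next round, worth 0.97 × 29.4 = 28.518 now, so the licensor offers 28.518, keeping 31.482.
Round 3 (the licensee proposes): the licensor can get 31.482 next round, worth 0.51 × 31.482 = 16.05582 now. The licensee offers 16.05582 and keeps 60 − 16.05582 = 43.94418.
Round 2 (the licensor proposes): the licensee can get 43.94418 next round, worth 0.97 × 43.94418 = 42.6258546 now, so the licensor offers 42.6258546, keeping 17.3741454.
Round 1 (the licensee proposes): the licensor can get 17.3741454 next round, worth 0.51 × 17.3741454 = 8.860814154 now. The licensee offers 8.860814154 and keeps 60 − 8.860814154 = 51.139185846.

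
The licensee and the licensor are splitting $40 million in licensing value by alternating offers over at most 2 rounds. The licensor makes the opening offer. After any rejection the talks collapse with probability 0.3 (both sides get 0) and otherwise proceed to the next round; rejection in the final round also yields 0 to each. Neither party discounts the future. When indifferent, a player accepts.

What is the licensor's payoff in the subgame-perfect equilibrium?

Round 2 (the licensee proposes): the licensor will accept anything ≥ 0, so the licensee offers 0 and keeps 40.
Round 1 (the licensor proposes): rejecting gives the licensee an expected 0.7 × 40 = 28. The licensor offers 28 and keeps 40 − 28 = 12.

12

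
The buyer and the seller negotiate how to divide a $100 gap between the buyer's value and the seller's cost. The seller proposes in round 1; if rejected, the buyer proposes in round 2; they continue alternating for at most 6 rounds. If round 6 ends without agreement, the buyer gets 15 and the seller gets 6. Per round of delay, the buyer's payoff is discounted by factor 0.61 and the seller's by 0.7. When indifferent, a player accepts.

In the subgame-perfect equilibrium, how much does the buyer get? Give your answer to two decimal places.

Work backward from the last round.
Round 6 (the buyer proposes): the seller gets 6 if talks fail, so the buyer offers 6 and keeps 94.
Round 5 (the seller proposes): the buyer can get 94 next round, worth 0.61 × 94 = 57.34 now, so the seller offers 57.34, keeping 42.66.
Round 4 (the buyer proposes): the seller can get 42.66 next round, worth 0.7 × 42.66 = 29.862 now; the buyer offers that and keeps 70.138.
Round 3 (the seller proposes): the buyer can get 70.138 next round, worth 0.61 × 70.138 = 42.78418 now, so the seller offers 42.78418, keeping 57.21582.
Round 2 (the buyer proposes): the seller can get 57.21582 next round, worth 0.7 × 57.21582 = 40.051074 now. The buyer offers 40.051074 and keeps 100 − 40.051074 = 59.948926.
Round 1 (the seller proposes): the buyer can get 59.948926 next round, worth 0.61 × 59.948926 = 36.56884486 now; the seller offers that and keeps 63.43115514.

36.57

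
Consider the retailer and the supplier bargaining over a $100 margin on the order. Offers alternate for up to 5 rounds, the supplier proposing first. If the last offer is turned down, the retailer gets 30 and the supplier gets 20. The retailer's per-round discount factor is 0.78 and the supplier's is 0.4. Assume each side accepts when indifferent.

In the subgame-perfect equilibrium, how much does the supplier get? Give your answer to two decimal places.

35.68

Solve by backward induction from round 5.
Round 5 (the supplier proposes): the retailer gets 30 if talks fail, so the supplier offers 30 and keeps 70.
Round 4 (the retailer proposes): the supplier can get 70 next round, worth 0.4 × 70 = 28 now. The retailer offers 28 and keeps 100 − 28 = 72.
Round 3 (the supplier proposes): the retailer can get 72 next round, worth 0.78 × 72 = 56.16 now, so the supplier offers 56.16, keeping 43.84.
Round 2 (the retailer proposes): the supplier can get 43.84 next round, worth 0.4 × 43.84 = 17.536 now, so the retailer offers 17.536, keeping 82.464.
Round 1 (the supplier proposes): the retailer can get 82.464 next round, worth 0.78 × 82.464 = 64.32192 now, so the supplier offers 64.32192, keeping 35.67808.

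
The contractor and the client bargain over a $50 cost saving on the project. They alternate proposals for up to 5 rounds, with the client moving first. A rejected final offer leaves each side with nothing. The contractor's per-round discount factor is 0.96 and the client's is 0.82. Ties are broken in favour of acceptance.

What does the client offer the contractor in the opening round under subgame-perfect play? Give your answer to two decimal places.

15.44

Round 5 (the client proposes): rejection yields 0 for the contractor; the client offers 0 and keeps 50.
Round 4 (the contractor proposes): the client can get 50 next round, worth 0.82 × 50 = 41 now. The contractor offers 41 and keeps 50 − 41 = 9.
Round 3 (the client proposes): the contractor can get 9 next round, worth 0.96 × 9 = 8.64 now, so the client offers 8.64, keeping 41.36.
Round 2 (the contractor proposes): the client can get 41.36 next round, worth 0.82 × 41.36 = 33.9152 now. The contractor offers 33.9152 and keeps 50 − 33.9152 = 16.0848.
Round 1 (the client proposes): the contractor can get 16.0848 next round, worth 0.96 × 16.0848 = 15.441408 now; the client offers that and keeps 34.558592.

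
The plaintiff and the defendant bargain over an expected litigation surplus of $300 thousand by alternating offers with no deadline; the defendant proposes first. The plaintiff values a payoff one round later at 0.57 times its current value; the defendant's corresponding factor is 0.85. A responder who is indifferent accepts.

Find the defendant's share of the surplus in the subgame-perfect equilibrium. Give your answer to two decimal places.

250.24

In a stationary SPE each proposer offers the other exactly their discounted continuation value.
If the defendant keeps x when proposing and the plaintiff keeps y when proposing, then x = 300 − 0.57y and y = 300 − 0.85x.
Solving: x = 300(1 − 0.57) / (1 − 0.85·0.57) = 129 / 0.5155 ≈ 250.2425.
The plaintiff gets 300 − 250.2425 ≈ 49.7575.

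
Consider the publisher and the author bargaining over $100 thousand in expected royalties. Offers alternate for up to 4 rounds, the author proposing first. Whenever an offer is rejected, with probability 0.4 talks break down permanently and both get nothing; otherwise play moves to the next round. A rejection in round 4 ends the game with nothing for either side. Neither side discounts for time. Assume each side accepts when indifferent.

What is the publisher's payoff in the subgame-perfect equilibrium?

By backward induction:
Round 4 (the publisher proposes): the author will accept anything ≥ 0, so the publisher offers 0 and keeps 100.
Round 3 (the author proposes): rejecting gives the publisher an expected 0.6 × 100 = 60. The author offers 60 and keeps 100 − 60 = 40.
Round 2 (the publisher proposes): rejecting gives the author an expected 0.6 × 40 = 24. The publisher offers 24 and keeps 100 − 24 = 76.
Round 1 (the author proposes): rejecting gives the publisher an expected 0.6 × 76 = 45.6, so the author offers 45.6, keeping 54.4.

45.6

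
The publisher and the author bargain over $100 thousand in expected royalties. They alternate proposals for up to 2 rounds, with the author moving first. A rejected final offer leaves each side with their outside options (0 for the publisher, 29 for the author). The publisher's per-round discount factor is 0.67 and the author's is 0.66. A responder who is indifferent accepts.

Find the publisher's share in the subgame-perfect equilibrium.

Round 2 (the publisher proposes): the author gets 29 if talks fail, so the publisher offers 29 and keeps 71.
Round 1 (the author proposes): the publisher can get 71 next round, worth 0.67 × 71 = 47.57 now; the author offers that and keeps 52.43.

47.57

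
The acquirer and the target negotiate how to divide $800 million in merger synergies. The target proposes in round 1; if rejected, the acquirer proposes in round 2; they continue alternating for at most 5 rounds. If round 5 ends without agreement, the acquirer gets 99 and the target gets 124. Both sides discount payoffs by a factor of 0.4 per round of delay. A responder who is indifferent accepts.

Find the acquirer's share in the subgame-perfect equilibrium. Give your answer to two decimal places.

By backward induction:
Round 5 (the target proposes): the acquirer gets 99 if talks fail, so the target offers 99 and keeps 701.
Round 4 (the acquirer proposes): the target can get 701 next round, worth 0.4 × 701 = 280.4 now, so the acquirer offers 280.4, keeping 519.6.
Round 3 (the target proposes): the acquirer can get 519.6 next round, worth 0.4 × 519.6 = 207.84 now; the target offers that and keeps 592.16.
Round 2 (the acquirer proposes): the target can get 592.16 next round, worth 0.4 × 592.16 = 236.864 now, so the acquirer offers 236.864, keeping 563.136.
Round 1 (the target proposes): the acquirer can get 563.136 next round, worth 0.4 × 563.136 = 225.2544 now, so the target offers 225.2544, keeping 574.7456.

225.25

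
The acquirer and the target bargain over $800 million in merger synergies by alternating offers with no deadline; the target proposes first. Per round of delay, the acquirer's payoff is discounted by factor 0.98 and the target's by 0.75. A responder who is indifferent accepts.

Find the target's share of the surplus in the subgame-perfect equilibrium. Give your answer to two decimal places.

60.38

In a stationary SPE each proposer offers the other exactly their discounted continuation value.
If the target keeps x when proposing and the acquirer keeps y when proposing, then x = 800 − 0.98y and y = 800 − 0.75x.
Solving: x = 800(1 − 0.98) / (1 − 0.75·0.98) = 16 / 0.265 ≈ 60.3774.
The acquirer gets 800 − 60.3774 ≈ 739.6226.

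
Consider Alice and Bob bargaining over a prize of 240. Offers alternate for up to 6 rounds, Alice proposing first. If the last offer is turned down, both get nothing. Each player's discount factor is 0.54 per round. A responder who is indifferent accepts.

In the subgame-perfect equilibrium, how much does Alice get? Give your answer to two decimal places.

Round 6 (Bob proposes): rejection yields 0 for Alice; Bob offers 0 and keeps 240.
Round 5 (Alice proposes): Bob can get 240 next round, worth 0.54 × 240 = 129.6 now; Alice offers that and keeps 110.4.
Round 4 (Bob proposes): Alice can get 110.4 next round, worth 0.54 × 110.4 = 59.616 now. Bob offers 59.616 and keeps 240 − 59.616 = 180.384.
Round 3 (Alice proposes): Bob can get 180.384 next round, worth 0.54 × 180.384 = 97.40736 now. Alice offers 97.40736 and keeps 240 − 97.40736 = 142.59264.
Round 2 (Bob proposes): Alice can get 142.59264 next round, worth 0.54 × 142.59264 = 77.0000256 now, so Bob offers 77.0000256, keeping 162.9999744.
Round 1 (Alice proposes): Bob can get 162.9999744 next round, worth 0.54 × 162.9999744 = 88.019986176 now; Alice offers that and keeps 151.980013824.

151.98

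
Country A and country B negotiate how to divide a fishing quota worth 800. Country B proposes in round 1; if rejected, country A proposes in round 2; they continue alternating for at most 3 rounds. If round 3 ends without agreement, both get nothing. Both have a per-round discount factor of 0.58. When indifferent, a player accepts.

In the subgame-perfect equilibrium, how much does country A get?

194.88

Round 3 (country B proposes): rejection yields 0 for country A; country B offers 0 and keeps 800.
Round 2 (country A proposes): country B can get 800 next round, worth 0.58 × 800 = 464 now. Country A offers 464 and keeps 800 − 464 = 336.
Round 1 (country B proposes): country A can get 336 next round, worth 0.58 × 336 = 194.88 now. Country B offers 194.88 and keeps 800 − 194.88 = 605.12.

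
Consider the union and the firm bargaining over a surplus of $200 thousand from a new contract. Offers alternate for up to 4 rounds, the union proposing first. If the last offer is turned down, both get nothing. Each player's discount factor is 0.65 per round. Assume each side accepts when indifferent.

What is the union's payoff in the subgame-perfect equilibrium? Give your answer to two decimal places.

Round 4 (the firm proposes): the union will accept anything ≥ 0, so the firm offers 0 and keeps 200.
Round 3 (the union proposes): the firm can get 200 next round, worth 0.65 × 200 = 130 now, so the union offers 130, keeping 70.
Round 2 (the firm proposes): the union can get 70 next round, worth 0.65 × 70 = 45.5 now; the firm offers that and keeps 154.5.
Round 1 (the union proposes): the firm can get 154.5 next round, worth 0.65 × 154.5 = 100.425 now; the union offers that and keeps 99.575.

99.58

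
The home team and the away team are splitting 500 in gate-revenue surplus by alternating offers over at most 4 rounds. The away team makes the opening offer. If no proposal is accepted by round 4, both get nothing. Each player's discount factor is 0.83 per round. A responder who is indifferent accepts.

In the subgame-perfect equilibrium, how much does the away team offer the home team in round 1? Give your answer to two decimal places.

Work backward from the last round.
Round 4 (the home team proposes): the away team will accept anything ≥ 0, so the home team offers 0 and keeps 500.
Round 3 (the away team proposes): the home team can get 500 next round, worth 0.83 × 500 = 415 now, so the away team offers 415, keeping 85.
Round 2 (the home team proposes): the away team can get 85 next round, worth 0.83 × 85 = 70.55 now, so the home team offers 70.55, keeping 429.45.
Round 1 (the away team proposes): the home team can get 429.45 next round, worth 0.83 × 429.45 = 356.4435 now; the away team offers that and keeps 143.5565.

356.44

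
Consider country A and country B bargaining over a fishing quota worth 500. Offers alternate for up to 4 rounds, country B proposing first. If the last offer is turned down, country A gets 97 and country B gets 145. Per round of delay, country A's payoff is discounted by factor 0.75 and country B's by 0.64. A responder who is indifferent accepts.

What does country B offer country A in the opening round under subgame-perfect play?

Round 4 (country A proposes): country B gets 145 if talks fail, so country A offers 145 and keeps 355.
Round 3 (country B proposes): country A can get 355 next round, worth 0.75 × 355 = 266.25 now; country B offers that and keeps 233.75.
Round 2 (country A proposes): country B can get 233.75 next round, worth 0.64 × 233.75 = 149.6 now; country A offers that and keeps 350.4.
Round 1 (country B proposes): country A can get 350.4 next round, worth 0.75 × 350.4 = 262.8 now, so country B offers 262.8, keeping 237.2.

262.8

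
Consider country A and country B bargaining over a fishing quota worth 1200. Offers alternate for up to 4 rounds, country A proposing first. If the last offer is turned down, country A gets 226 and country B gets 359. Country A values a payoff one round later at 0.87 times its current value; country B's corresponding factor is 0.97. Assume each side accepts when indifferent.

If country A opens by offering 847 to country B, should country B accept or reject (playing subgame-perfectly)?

Reject

Round 4 (country B proposes): country A gets 226 if talks fail, so country B offers 226 and keeps 974.
Round 3 (country A proposes): country B can get 974 next round, worth 0.97 × 974 = 944.78 now. Country A offers 944.78 and keeps 1200 − 944.78 = 255.22.
Round 2 (country B proposes): country A can get 255.22 next round, worth 0.87 × 255.22 = 222.0414 now, so country B offers 222.0414, keeping 977.9586.
So by rejecting in round 1, country B gets 977.9586 next round, worth 0.97 × 977.9586 = 948.619842 now.
Offer 847 < 948.619842, so country B rejects.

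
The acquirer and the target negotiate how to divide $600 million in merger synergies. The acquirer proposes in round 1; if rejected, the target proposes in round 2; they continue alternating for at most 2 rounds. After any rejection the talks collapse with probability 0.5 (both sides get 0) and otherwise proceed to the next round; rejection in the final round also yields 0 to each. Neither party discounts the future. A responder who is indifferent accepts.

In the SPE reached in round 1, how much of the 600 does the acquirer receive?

Round 2 (the target proposes): the acquirer will accept anything ≥ 0, so the target offers 0 and keeps 600.
Round 1 (the acquirer proposes): rejecting gives the target an expected 0.5 × 600 = 300, so the acquirer offers 300, keeping 300.

300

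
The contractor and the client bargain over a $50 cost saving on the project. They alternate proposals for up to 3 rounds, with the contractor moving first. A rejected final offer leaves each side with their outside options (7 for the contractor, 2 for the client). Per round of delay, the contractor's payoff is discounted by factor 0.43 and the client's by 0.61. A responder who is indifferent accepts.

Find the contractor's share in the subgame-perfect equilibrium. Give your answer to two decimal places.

32.09

Round 3 (the contractor proposes): the client gets 2 if talks fail, so the contractor offers 2 and keeps 48.
Round 2 (the client proposes): the contractor can get 48 next round, worth 0.43 × 48 = 20.64 now, so the client offers 20.64, keeping 29.36.
Round 1 (the contractor proposes): the client can get 29.36 next round, worth 0.61 × 29.36 = 17.9096 now, so the contractor offers 17.9096, keeping 32.0904.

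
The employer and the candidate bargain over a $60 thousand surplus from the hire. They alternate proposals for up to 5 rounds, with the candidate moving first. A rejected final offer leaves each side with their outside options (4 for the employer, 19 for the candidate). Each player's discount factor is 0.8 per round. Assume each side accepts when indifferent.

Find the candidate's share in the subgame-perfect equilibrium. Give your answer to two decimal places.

42.62

Round 5 (the candidate proposes): the employer gets 4 if talks fail, so the candidate offers 4 and keeps 56.
Round 4 (the employer proposes): the candidate can get 56 next round, worth 0.8 × 56 = 44.8 now. The employer offers 44.8 and keeps 60 − 44.8 = 15.2.
Round 3 (the candidate proposes): the employer can get 15.2 next round, worth 0.8 × 15.2 = 12.16 now. The candidate offers 12.16 and keeps 60 − 12.16 = 47.84.
Round 2 (the employer proposes): the candidate can get 47.84 next round, worth 0.8 × 47.84 = 38.272 now. The employer offers 38.272 and keeps 60 − 38.272 = 21.728.
Round 1 (the candidate proposes): the employer can get 21.728 next round, worth 0.8 × 21.728 = 17.3824 now; the candidate offers that and keeps 42.6176.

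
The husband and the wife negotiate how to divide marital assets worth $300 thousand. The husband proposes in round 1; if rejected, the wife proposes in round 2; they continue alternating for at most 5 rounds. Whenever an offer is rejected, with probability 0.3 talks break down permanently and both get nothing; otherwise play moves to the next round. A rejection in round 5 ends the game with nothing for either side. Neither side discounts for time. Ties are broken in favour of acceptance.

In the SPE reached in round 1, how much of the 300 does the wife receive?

By backward induction:
Round 5 (the husband proposes): rejection yields 0 for the wife; the husband offers 0 and keeps 300.
Round 4 (the wife proposes): rejecting gives the husband an expected 0.7 × 300 = 210; the wife offers that and keeps 90.
Round 3 (the husband proposes): rejecting gives the wife an expected 0.7 × 90 = 63; the husband offers that and keeps 237.
Round 2 (the wife proposes): rejecting gives the husband an expected 0.7 × 237 = 165.9. The wife offers 165.9 and keeps 300 − 165.9 = 134.1.
Round 1 (the husband proposes): rejecting gives the wife an expected 0.7 × 134.1 = 93.87. The husband offers 93.87 and keeps 300 − 93.87 = 206.13.

93.87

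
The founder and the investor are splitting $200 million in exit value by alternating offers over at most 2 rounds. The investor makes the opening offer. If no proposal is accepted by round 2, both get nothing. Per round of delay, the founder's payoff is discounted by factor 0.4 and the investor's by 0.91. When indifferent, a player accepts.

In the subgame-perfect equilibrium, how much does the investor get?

Solve by backward induction from round 2.
Round 2 (the founder proposes): the investor will accept anything ≥ 0, so the founder offers 0 and keeps 200.
Round 1 (the investor proposes): the founder can get 200 next round, worth 0.4 × 200 = 80 now, so the investor offers 80, keeping 120.

120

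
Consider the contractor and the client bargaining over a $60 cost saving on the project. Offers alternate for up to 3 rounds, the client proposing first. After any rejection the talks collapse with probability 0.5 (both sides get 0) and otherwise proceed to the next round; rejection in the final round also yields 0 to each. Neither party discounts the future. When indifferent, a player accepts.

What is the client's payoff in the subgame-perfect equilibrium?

Round 3 (the client proposes): the contractor will accept anything ≥ 0, so the client offers 0 and keeps 60.
Round 2 (the contractor proposes): rejecting gives the client an expected 0.5 × 60 = 30, so the contractor offers 30, keeping 30.
Round 1 (the client proposes): rejecting gives the contractor an expected 0.5 × 30 = 15. The client offers 15 and keeps 60 − 15 = 45.

45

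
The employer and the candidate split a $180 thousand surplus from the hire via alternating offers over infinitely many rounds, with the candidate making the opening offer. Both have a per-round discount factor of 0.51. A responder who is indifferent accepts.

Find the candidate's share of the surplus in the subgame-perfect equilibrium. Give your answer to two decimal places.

119.21

When the candidate proposes, the employer accepts any offer worth at least 0.51 times what the employer would get by proposing next round; and vice versa.
This gives x = 180 − 0.51y and y = 180 − 0.51x, where x and y are each side's share when it proposes.
Hence (1 − 0.51·0.51)x = 180(1 − 0.51), i.e. 0.7399·x = 88.2.
x ≈ 119.2053; the employer's share is 180 − x ≈ 60.7947.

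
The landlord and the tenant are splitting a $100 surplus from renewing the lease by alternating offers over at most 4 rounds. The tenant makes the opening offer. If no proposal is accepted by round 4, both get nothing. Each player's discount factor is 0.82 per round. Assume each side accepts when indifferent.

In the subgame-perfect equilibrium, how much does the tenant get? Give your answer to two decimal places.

By backward induction:
Round 4 (the landlord proposes): the tenant will accept anything ≥ 0, so the landlord offers 0 and keeps 100.
Round 3 (the tenant proposes): the landlord can get 100 next round, worth 0.82 × 100 = 82 now, so the tenant offers 82, keeping 18.
Round 2 (the landlord proposes): the tenant can get 18 next round, worth 0.82 × 18 = 14.76 now; the landlord offers that and keeps 85.24.
Round 1 (the tenant proposes): the landlord can get 85.24 next round, worth 0.82 × 85.24 = 69.8968 now. The tenant offers 69.8968 and keeps 100 − 69.8968 = 30.1032.

30.10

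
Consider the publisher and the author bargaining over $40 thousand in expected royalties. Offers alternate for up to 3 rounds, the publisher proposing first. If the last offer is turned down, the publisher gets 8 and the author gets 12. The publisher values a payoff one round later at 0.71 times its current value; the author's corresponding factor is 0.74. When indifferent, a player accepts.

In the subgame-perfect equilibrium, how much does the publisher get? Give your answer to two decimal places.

Round 3 (the publisher proposes): the author gets 12 if talks fail, so the publisher offers 12 and keeps 28.
Round 2 (the author proposes): the publisher can get 28 next round, worth 0.71 × 28 = 19.88 now, so the author offers 19.88, keeping 20.12.
Round 1 (the publisher proposes): the author can get 20.12 next round, worth 0.74 × 20.12 = 14.8888 now. The publisher offers 14.8888 and keeps 40 − 14.8888 = 25.1112.

25.11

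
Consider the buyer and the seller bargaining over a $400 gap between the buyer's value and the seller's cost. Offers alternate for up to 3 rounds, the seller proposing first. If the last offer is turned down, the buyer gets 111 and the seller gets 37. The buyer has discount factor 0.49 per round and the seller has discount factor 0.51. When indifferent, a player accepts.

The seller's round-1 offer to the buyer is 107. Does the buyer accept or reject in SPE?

Reject

Round 3 (the seller proposes): the buyer gets 111 if talks fail, so the seller offers 111 and keeps 289.
Round 2 (the buyer proposes): the seller can get 289 next round, worth 0.51 × 289 = 147.39 now; the buyer offers that and keeps 252.61.
So by rejecting in round 1, the buyer gets 252.61 next round, worth 0.49 × 252.61 = 123.7789 now.
Offer 107 < 123.7789, so the buyer rejects.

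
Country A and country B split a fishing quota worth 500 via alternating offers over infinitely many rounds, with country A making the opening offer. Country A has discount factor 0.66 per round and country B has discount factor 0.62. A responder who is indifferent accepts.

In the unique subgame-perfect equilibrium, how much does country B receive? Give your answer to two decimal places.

In a stationary SPE each proposer offers the other exactly their discounted continuation value.
If country A keeps x when proposing and country B keeps y when proposing, then x = 500 − 0.62y and y = 500 − 0.66x.
Solving: x = 500(1 − 0.62) / (1 − 0.66·0.62) = 190 / 0.5908 ≈ 321.5978.
Country B gets 500 − 321.5978 ≈ 178.4022.

178.40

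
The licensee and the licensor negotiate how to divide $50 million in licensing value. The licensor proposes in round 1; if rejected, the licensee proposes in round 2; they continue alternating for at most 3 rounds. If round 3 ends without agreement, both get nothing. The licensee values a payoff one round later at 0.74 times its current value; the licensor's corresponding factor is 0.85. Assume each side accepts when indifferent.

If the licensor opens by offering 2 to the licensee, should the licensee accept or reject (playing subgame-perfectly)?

Round 3 (the licensor proposes): rejection yields 0 for the licensee; the licensor offers 0 and keeps 50.
Round 2 (the licensee proposes): the licensor can get 50 next round, worth 0.85 × 50 = 42.5 now; the licensee offers that and keeps 7.5.
So by rejecting in round 1, the licensee gets 7.5 next round, worth 0.74 × 7.5 = 5.55 now.
Offer 2 < 5.55, so the licensee rejects.

Reject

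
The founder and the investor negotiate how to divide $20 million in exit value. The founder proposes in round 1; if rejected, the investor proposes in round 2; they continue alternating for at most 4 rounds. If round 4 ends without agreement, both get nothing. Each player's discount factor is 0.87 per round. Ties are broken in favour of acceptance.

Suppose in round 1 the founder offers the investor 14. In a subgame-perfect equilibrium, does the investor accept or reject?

Work out the investor's continuation value if the offer is rejected.
Round 4 (the investor proposes): rejection yields 0 for the founder; the investor offers 0 and keeps 20.
Round 3 (the founder proposes): the investor can get 20 next round, worth 0.87 × 20 = 17.4 now; the founder offers that and keeps 2.6.
Round 2 (the investor proposes): the founder can get 2.6 next round, worth 0.87 × 2.6 = 2.262 now, so the investor offers 2.262, keeping 17.738.
So by rejecting in round 1, the investor gets 17.738 next round, worth 0.87 × 17.738 = 15.43206 now.
Offer 14 < 15.43206, so the investor rejects.

Reject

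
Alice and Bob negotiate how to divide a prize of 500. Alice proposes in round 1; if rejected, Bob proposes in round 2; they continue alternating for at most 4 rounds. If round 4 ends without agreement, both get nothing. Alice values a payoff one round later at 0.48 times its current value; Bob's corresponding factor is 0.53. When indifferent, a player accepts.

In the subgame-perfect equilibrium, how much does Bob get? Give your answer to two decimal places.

Round 4 (Bob proposes): rejection yields 0 for Alice; Bob offers 0 and keeps 500.
Round 3 (Alice proposes): Bob can get 500 next round, worth 0.53 × 500 = 265 now, so Alice offers 265, keeping 235.
Round 2 (Bob proposes): Alice can get 235 next round, worth 0.48 × 235 = 112.8 now, so Bob offers 112.8, keeping 387.2.
Round 1 (Alice proposes): Bob can get 387.2 next round, worth 0.53 × 387.2 = 205.216 now. Alice offers 205.216 and keeps 500 − 205.216 = 294.784.

205.22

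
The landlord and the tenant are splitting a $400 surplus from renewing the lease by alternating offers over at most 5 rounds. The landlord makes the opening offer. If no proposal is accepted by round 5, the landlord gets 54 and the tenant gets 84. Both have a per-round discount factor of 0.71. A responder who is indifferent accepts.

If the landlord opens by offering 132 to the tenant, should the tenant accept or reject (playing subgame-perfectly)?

Reject

Round 5 (the landlord proposes): the tenant gets 84 if talks fail, so the landlord offers 84 and keeps 316.
Round 4 (the tenant proposes): the landlord can get 316 next round, worth 0.71 × 316 = 224.36 now, so the tenant offers 224.36, keeping 175.64.
Round 3 (the landlord proposes): the tenant can get 175.64 next round, worth 0.71 × 175.64 = 124.7044 now, so the landlord offers 124.7044, keeping 275.2956.
Round 2 (the tenant proposes): the landlord can get 275.2956 next round, worth 0.71 × 275.2956 = 195.459876 now; the tenant offers that and keeps 204.540124.
So by rejecting in round 1, the tenant gets 204.540124 next round, worth 0.71 × 204.540124 = 145.22348804 now.
Offer 132 < 145.22348804, so the tenant rejects.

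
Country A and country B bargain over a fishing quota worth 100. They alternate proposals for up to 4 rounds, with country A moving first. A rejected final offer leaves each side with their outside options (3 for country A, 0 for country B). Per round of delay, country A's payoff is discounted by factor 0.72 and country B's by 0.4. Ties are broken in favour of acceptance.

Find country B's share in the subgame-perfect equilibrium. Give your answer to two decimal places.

Round 4 (country B proposes): country A gets 3 if talks fail, so country B offers 3 and keeps 97.
Round 3 (country A proposes): country B can get 97 next round, worth 0.4 × 97 = 38.8 now; country A offers that and keeps 61.2.
Round 2 (country B proposes): country A can get 61.2 next round, worth 0.72 × 61.2 = 44.064 now. Country B offers 44.064 and keeps 100 − 44.064 = 55.936.
Round 1 (country A proposes): country B can get 55.936 next round, worth 0.4 × 55.936 = 22.3744 now. Country A offers 22.3744 and keeps 100 − 22.3744 = 77.6256.

22.37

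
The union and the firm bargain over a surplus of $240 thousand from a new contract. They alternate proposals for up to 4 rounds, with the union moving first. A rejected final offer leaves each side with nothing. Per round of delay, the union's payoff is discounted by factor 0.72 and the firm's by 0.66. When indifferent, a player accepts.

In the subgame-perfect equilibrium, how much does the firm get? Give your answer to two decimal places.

Round 4 (the firm proposes): rejection yields 0 for the union; the firm offers 0 and keeps 240.
Round 3 (the union proposes): the firm can get 240 next round, worth 0.66 × 240 = 158.4 now, so the union offers 158.4, keeping 81.6.
Round 2 (the firm proposes): the union can get 81.6 next round, worth 0.72 × 81.6 = 58.752 now; the firm offers that and keeps 181.248.
Round 1 (the union proposes): the firm can get 181.248 next round, worth 0.66 × 181.248 = 119.62368 now, so the union offers 119.62368, keeping 120.37632.

119.62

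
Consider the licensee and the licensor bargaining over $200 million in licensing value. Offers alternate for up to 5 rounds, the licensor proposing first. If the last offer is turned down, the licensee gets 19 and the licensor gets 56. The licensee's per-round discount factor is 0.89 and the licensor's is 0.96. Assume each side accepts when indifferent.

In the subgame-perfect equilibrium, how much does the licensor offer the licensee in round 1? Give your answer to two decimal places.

Round 5 (the licensor proposes): the licensee gets 19 if talks fail, so the licensor offers 19 and keeps 181.
Round 4 (the licensee proposes): the licensor can get 181 next round, worth 0.96 × 181 = 173.76 now. The licensee offers 173.76 and keeps 200 − 173.76 = 26.24.
Round 3 (the licensor proposes): the licensee can get 26.24 next round, worth 0.89 × 26.24 = 23.3536 now; the licensor offers that and keeps 176.6464.
Round 2 (the licensee proposes): the licensor can get 176.6464 next round, worth 0.96 × 176.6464 = 169.580544 now. The licensee offers 169.580544 and keeps 200 − 169.580544 = 30.419456.
Round 1 (the licensor proposes): the licensee can get 30.419456 next round, worth 0.89 × 30.419456 = 27.07331584 now. The licensor offers 27.07331584 and keeps 200 − 27.07331584 = 172.92668416.

27.07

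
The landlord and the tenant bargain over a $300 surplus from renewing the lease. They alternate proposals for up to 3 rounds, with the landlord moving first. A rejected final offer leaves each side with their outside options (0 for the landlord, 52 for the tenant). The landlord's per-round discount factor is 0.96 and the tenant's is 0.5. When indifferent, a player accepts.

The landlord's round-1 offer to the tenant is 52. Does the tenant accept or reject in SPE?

Accept

Round 3 (the landlord proposes): the tenant gets 52 if talks fail, so the landlord offers 52 and keeps 248.
Round 2 (the tenant proposes): the landlord can get 248 next round, worth 0.96 × 248 = 238.08 now. The tenant offers 238.08 and keeps 300 − 238.08 = 61.92.
So by rejecting in round 1, the tenant gets 61.92 next round, worth 0.5 × 61.92 = 30.96 now.
Offer 52 ≥ 30.96, so the tenant accepts.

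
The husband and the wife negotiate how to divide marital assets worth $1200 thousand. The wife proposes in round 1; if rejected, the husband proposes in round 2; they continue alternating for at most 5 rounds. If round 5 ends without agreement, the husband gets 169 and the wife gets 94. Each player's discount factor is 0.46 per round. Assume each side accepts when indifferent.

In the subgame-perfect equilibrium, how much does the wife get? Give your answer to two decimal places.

Round 5 (the wife proposes): the husband gets 169 if talks fail, so the wife offers 169 and keeps 1031.
Round 4 (the husband proposes): the wife can get 1031 next round, worth 0.46 × 1031 = 474.26 now; the husband offers that and keeps 725.74.
Round 3 (the wife proposes): the husband can get 725.74 next round, worth 0.46 × 725.74 = 333.8404 now; the wife offers that and keeps 866.1596.
Round 2 (the husband proposes): the wife can get 866.1596 next round, worth 0.46 × 866.1596 = 398.433416 now. The husband offers 398.433416 and keeps 1200 − 398.433416 = 801.566584.
Round 1 (the wife proposes): the husband can get 801.566584 next round, worth 0.46 × 801.566584 = 368.72062864 now; the wife offers that and keeps 831.27937136.

831.28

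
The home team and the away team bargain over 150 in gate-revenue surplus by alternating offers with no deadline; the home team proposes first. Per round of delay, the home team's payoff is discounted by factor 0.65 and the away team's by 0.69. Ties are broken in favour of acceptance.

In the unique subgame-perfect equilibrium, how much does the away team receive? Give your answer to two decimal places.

In a stationary SPE each proposer offers the other exactly their discounted continuation value.
If the home team keeps x when proposing and the away team keeps y when proposing, then x = 150 − 0.69y and y = 150 − 0.65x.
Solving: x = 150(1 − 0.69) / (1 − 0.65·0.69) = 46.5 / 0.5515 ≈ 84.3155.
The away team gets 150 − 84.3155 ≈ 65.6845.

65.68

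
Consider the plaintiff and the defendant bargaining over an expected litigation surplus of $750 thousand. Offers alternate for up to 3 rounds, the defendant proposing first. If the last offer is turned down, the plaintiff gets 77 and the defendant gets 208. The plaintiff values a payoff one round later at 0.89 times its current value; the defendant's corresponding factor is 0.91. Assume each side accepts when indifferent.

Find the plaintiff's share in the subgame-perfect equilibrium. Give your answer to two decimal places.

Solve by backward induction from round 3.
Round 3 (the defendant proposes): the plaintiff gets 77 if talks fail, so the defendant offers 77 and keeps 673.
Round 2 (the plaintiff proposes): the defendant can get 673 next round, worth 0.91 × 673 = 612.43 now, so the plaintiff offers 612.43, keeping 137.57.
Round 1 (the defendant proposes): the plaintiff can get 137.57 next round, worth 0.89 × 137.57 = 122.4373 now. The defendant offers 122.4373 and keeps 750 − 122.4373 = 627.5627.

122.44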